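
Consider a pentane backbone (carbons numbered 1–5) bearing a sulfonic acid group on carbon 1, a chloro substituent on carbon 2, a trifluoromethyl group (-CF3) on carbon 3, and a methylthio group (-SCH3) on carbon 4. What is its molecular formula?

C7H12ClF3O3S2

Atom tally by fragment:
  HO3SCH2 → C:1 H:3 S:1 O:3
  CH(Cl) → C:1 H:1 Cl:1
  CH(CF3) → C:2 H:1 F:3
  CH(SCH3) → C:2 H:4 S:1
  CH3 → C:1 H:3
Element totals:
  C: 7
  H: 12
  Cl: 1
  F: 3
  O: 3
  S: 2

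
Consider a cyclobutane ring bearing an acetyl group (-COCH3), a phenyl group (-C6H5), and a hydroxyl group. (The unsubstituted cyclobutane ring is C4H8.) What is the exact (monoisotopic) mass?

190.0994

Atom tally by fragment:
  cyclobutane ring core → C:4 H:8
  (− 3 ring H displaced by substituents)
  + COCH3 → C:2 H:3 O:1
  + C6H5 → C:6 H:5
  + OH → O:1 H:1
Element totals:
  C: 12
  H: 14
  O: 2
Molecular formula: C12H14O2.
  M = 12(12.0) + 14(1.007825) + 2(15.994915)
    = 144.000000 + 14.109550 + 31.989830 = 190.099380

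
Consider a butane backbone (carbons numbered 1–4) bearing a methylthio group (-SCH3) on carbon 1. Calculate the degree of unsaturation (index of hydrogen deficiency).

Atom tally by fragment:
  CH3SCH2 → C:2 H:5 S:1
  CH2 → C:1 H:2
  CH2 → C:1 H:2
  CH3 → C:1 H:3
Element totals:
  C: 5
  H: 12
  S: 1
Molecular formula: C5H12S.
DoU = (2C + 2 + N − H − X) / 2 = (2·5 + 2 + 0 − 12 − 0) / 2 = 0.

0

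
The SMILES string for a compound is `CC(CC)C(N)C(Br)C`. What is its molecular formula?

Atom tally by fragment:
  CH3 → C:1 H:3
  CH(C2H5) → C:3 H:6
  CH(NH2) → C:1 H:3 N:1
  CH(Br) → C:1 H:1 Br:1
  CH3 → C:1 H:3
Element totals:
  C: 7
  H: 16
  Br: 1
  N: 1

C7H16BrN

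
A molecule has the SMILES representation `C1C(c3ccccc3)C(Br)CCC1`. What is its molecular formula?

C12H15Br

Atom tally by fragment:
  cyclohexane ring core → C:6 H:12
  (− 2 ring H displaced by substituents)
  + C6H5 → C:6 H:5
  + Br → Br:1
Element totals:
  C: 12
  H: 15
  Br: 1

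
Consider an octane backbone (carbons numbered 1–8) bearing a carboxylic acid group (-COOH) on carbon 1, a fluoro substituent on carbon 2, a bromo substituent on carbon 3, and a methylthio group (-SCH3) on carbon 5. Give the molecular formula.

C10H18BrFO2S

Atom tally by fragment:
  HOOCCH2 → C:2 H:3 O:2
  CH(F) → C:1 H:1 F:1
  CH(Br) → C:1 H:1 Br:1
  CH2 → C:1 H:2
  CH(SCH3) → C:2 H:4 S:1
  CH2 → C:1 H:2
  CH2 → C:1 H:2
  CH3 → C:1 H:3
Element totals:
  C: 10
  H: 18
  Br: 1
  F: 1
  O: 2
  S: 1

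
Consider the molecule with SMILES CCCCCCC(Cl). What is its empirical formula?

C7H15Cl

Atom tally by fragment:
  CH3 → C:1 H:3
  CH2 → C:1 H:2
  CH2 → C:1 H:2
  CH2 → C:1 H:2
  CH2 → C:1 H:2
  CH2 → C:1 H:2
  CH2Cl → C:1 H:2 Cl:1
Element totals:
  C: 7
  H: 15
  Cl: 1
Molecular formula: C7H15Cl.
gcd of subscripts (7, 1, 15) = 1, so the empirical formula equals the molecular formula.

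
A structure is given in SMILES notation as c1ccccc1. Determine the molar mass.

Atom tally by fragment:
  benzene ring core → C:6 H:6
Element totals:
  C: 6
  H: 6
Molecular formula: C6H6.
  M = 6(12.011) + 6(1.008)
    = 72.066 + 6.048 = 78.114

78.11 g/mol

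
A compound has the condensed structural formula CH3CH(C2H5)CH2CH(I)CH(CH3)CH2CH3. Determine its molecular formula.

C10H21I

Atom tally by fragment:
  CH3 → C:1 H:3
  CH(C2H5) → C:3 H:6
  CH2 → C:1 H:2
  CH(I) → C:1 H:1 I:1
  CH(CH3) → C:2 H:4
  CH2 → C:1 H:2
  CH3 → C:1 H:3
Element totals:
  C: 10
  H: 21
  I: 1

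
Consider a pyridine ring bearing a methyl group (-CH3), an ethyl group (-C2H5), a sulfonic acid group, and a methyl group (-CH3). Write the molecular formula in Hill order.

Atom tally by fragment:
  pyridine ring core → C:5 H:5 N:1
  (− 4 ring H displaced by substituents)
  + CH3 → C:1 H:3
  + C2H5 → C:2 H:5
  + SO3H → S:1 O:3 H:1
  + CH3 → C:1 H:3
Element totals:
  C: 9
  H: 13
  N: 1
  O: 3
  S: 1

C9H13NO3S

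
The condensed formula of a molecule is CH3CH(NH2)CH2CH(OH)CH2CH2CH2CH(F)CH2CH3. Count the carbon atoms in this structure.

Atom tally by fragment:
  CH3 → C:1 H:3
  CH(NH2) → C:1 H:3 N:1
  CH2 → C:1 H:2
  CH(OH) → C:1 H:2 O:1
  CH2 → C:1 H:2
  CH2 → C:1 H:2
  CH2 → C:1 H:2
  CH(F) → C:1 H:1 F:1
  CH2 → C:1 H:2
  CH3 → C:1 H:3
Element totals:
  C: 10
  H: 22
  F: 1
  N: 1
  O: 1

10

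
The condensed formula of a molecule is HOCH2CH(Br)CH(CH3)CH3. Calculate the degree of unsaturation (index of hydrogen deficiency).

Element totals:
  C: 5
  H: 11
  Br: 1
  O: 1
Molecular formula: C5H11BrO.
DoU = (2C + 2 + N − H − X) / 2 = (2·5 + 2 + 0 − 11 − 1) / 2 = 0.

0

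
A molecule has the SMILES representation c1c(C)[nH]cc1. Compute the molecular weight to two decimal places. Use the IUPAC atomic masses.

81.12 g/mol

Atom tally by fragment:
  pyrrole ring core → C:4 H:5 N:1
  (− 1 ring H displaced by substituents)
  + CH3 → C:1 H:3
Element totals:
  C: 5
  H: 7
  N: 1
Molecular formula: C5H7N.
  M = 5(12.011) + 7(1.008) + 14.007
    = 60.055 + 7.056 + 14.007 = 81.118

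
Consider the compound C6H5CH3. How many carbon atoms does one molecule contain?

7

Atom tally by fragment:
  benzene ring core → C:6 H:6
  (− 1 ring H displaced by substituents)
  + CH3 → C:1 H:3
Element totals:
  C: 7
  H: 8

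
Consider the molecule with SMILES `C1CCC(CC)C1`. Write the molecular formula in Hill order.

C7H14

Atom tally by fragment:
  cyclopentane ring core → C:5 H:10
  (− 1 ring H displaced by substituents)
  + C2H5 → C:2 H:5
Element totals:
  C: 7
  H: 14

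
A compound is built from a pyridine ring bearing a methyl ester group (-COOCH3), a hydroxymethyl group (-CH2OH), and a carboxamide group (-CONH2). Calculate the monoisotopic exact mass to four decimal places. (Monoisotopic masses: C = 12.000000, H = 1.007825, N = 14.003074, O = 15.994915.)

210.0641

Atom tally by fragment:
  pyridine ring core → C:5 H:5 N:1
  (− 3 ring H displaced by substituents)
  + COOCH3 → C:2 H:3 O:2
  + CH2OH → C:1 H:3 O:1
  + CONH2 → C:1 H:2 O:1 N:1
Element totals:
  C: 9
  H: 10
  N: 2
  O: 4
Molecular formula: C9H10N2O4.
  M = 9(12.0) + 10(1.007825) + 2(14.003074) + 4(15.994915)
    = 108.000000 + 10.078250 + 28.006148 + 63.979660 = 210.064058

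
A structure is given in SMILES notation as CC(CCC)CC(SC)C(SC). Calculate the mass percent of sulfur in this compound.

Atom tally by fragment:
  CH3 → C:1 H:3
  CH(CH2CH2CH3) → C:4 H:8
  CH2 → C:1 H:2
  CH(SCH3) → C:2 H:4 S:1
  CH2SCH3 → C:2 H:5 S:1
Element totals:
  C: 10
  H: 22
  S: 2
Molecular formula: C10H22S2.
Molar mass = 206.406 g/mol.
Mass from S: 2 × 32.06 = 64.120 g/mol.
%S = 64.120 / 206.406 × 100 = 31.06%.

31.06%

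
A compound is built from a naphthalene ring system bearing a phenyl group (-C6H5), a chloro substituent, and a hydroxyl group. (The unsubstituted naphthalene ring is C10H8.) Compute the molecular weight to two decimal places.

254.71 g/mol

Atom tally by fragment:
  naphthalene ring system core → C:10 H:8
  (− 3 ring H displaced by substituents)
  + C6H5 → C:6 H:5
  + Cl → Cl:1
  + OH → O:1 H:1
Element totals:
  C: 16
  H: 11
  Cl: 1
  O: 1
Molecular formula: C16H11ClO.
  M = 16(12.011) + 11(1.008) + 35.45 + 15.999
    = 192.176 + 11.088 + 35.450 + 15.999 = 254.713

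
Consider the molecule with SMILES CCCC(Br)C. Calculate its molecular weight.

151.05 g/mol

Atom tally by fragment:
  CH3 → C:1 H:3
  CH2 → C:1 H:2
  CH2 → C:1 H:2
  CH(Br) → C:1 H:1 Br:1
  CH3 → C:1 H:3
Element totals:
  C: 5
  H: 11
  Br: 1
Molecular formula: C5H11Br.
  M = 5(12.011) + 11(1.008) + 79.904
    = 60.055 + 11.088 + 79.904 = 151.047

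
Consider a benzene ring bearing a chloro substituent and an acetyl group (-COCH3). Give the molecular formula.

Atom tally by fragment:
  benzene ring core → C:6 H:6
  (− 2 ring H displaced by substituents)
  + Cl → Cl:1
  + COCH3 → C:2 H:3 O:1
Element totals:
  C: 8
  H: 7
  Cl: 1
  O: 1

C8H7ClO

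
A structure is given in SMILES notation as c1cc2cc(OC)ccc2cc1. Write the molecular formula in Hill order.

Atom tally by fragment:
  naphthalene ring system core → C:10 H:8
  (− 1 ring H displaced by substituents)
  + OCH3 → C:1 H:3 O:1
Element totals:
  C: 11
  H: 10
  O: 1

C11H10O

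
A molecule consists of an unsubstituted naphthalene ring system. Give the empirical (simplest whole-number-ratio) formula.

C5H4

Atom tally by fragment:
  naphthalene ring system core → C:10 H:8
Element totals:
  C: 10
  H: 8
Molecular formula: C10H8.
gcd of subscripts = 2; dividing each by 2:
  C: 10/2 = 5
  H: 8/2 = 4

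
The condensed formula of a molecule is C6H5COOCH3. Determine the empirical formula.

C4H4O

Atom tally by fragment:
  benzene ring core → C:6 H:6
  (− 1 ring H displaced by substituents)
  + COOCH3 → C:2 H:3 O:2
Element totals:
  C: 8
  H: 8
  O: 2
Molecular formula: C8H8O2.
gcd of subscripts = 2; dividing each by 2:
  C: 8/2 = 4
  H: 8/2 = 4
  O: 2/2 = 1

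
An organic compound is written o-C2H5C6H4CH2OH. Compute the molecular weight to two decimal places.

136.19 g/mol

Element totals:
  C: 9
  H: 12
  O: 1
Molecular formula: C9H12O.
  M = 9(12.011) + 12(1.008) + 15.999
    = 108.099 + 12.096 + 15.999 = 136.194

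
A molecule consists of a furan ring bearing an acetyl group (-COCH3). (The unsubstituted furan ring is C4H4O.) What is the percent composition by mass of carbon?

65.45%

Atom tally by fragment:
  furan ring core → C:4 H:4 O:1
  (− 1 ring H displaced by substituents)
  + COCH3 → C:2 H:3 O:1
Element totals:
  C: 6
  H: 6
  O: 2
Molecular formula: C6H6O2.
Molar mass = 110.112 g/mol.
Mass from C: 6 × 12.011 = 72.066 g/mol.
%C = 72.066 / 110.112 × 100 = 65.45%.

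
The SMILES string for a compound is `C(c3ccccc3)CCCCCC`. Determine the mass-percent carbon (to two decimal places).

88.57%

Atom tally by fragment:
  C6H5CH2 → C:7 H:7
  CH2 → C:1 H:2
  CH2 → C:1 H:2
  CH2 → C:1 H:2
  CH2 → C:1 H:2
  CH2 → C:1 H:2
  CH3 → C:1 H:3
Element totals:
  C: 13
  H: 20
Molecular formula: C13H20.
Molar mass = 176.303 g/mol.
Mass from C: 13 × 12.011 = 156.143 g/mol.
%C = 156.143 / 176.303 × 100 = 88.57%.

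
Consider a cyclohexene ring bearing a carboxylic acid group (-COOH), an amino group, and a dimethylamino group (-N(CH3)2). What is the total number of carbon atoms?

9

Atom tally by fragment:
  cyclohexene ring core → C:6 H:10
  (− 3 ring H displaced by substituents)
  + COOH → C:1 H:1 O:2
  + NH2 → N:1 H:2
  + N(CH3)2 → N:1 C:2 H:6
Element totals:
  C: 9
  H: 16
  N: 2
  O: 2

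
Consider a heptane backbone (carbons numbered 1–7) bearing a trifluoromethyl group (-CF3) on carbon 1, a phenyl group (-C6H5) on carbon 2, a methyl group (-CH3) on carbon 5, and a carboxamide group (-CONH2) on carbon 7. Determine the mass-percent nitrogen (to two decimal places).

4.65%

Atom tally by fragment:
  F3CCH2 → C:2 H:2 F:3
  CH(C6H5) → C:7 H:6
  CH2 → C:1 H:2
  CH2 → C:1 H:2
  CH(CH3) → C:2 H:4
  CH2 → C:1 H:2
  CH2CONH2 → C:2 H:4 O:1 N:1
Element totals:
  C: 16
  H: 22
  F: 3
  N: 1
  O: 1
Molecular formula: C16H22F3NO.
Molar mass = 301.352 g/mol.
Mass from N: 1 × 14.007 = 14.007 g/mol.
%N = 14.007 / 301.352 × 100 = 4.65%.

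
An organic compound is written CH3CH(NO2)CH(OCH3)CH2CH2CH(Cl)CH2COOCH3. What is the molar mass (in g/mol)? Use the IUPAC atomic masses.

267.71 g/mol

Element totals:
  C: 10
  H: 18
  Cl: 1
  N: 1
  O: 5
Molecular formula: C10H18ClNO5.
  M = 10(12.011) + 18(1.008) + 35.45 + 14.007 + 5(15.999)
    = 120.110 + 18.144 + 35.450 + 14.007 + 79.995 = 267.706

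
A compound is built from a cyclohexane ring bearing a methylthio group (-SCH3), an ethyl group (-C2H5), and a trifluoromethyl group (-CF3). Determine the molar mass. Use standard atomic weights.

Atom tally by fragment:
  cyclohexane ring core → C:6 H:12
  (− 3 ring H displaced by substituents)
  + SCH3 → C:1 H:3 S:1
  + C2H5 → C:2 H:5
  + CF3 → C:1 F:3
Element totals:
  C: 10
  H: 17
  F: 3
  S: 1
Molecular formula: C10H17F3S.
  M = 10(12.011) + 17(1.008) + 3(18.998) + 32.06
    = 120.110 + 17.136 + 56.994 + 32.060 = 226.300

226.30 g/mol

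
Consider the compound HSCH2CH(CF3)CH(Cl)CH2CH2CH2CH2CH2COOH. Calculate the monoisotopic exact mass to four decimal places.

Atom tally by fragment:
  HSCH2 → C:1 H:3 S:1
  CH(CF3) → C:2 H:1 F:3
  CH(Cl) → C:1 H:1 Cl:1
  CH2 → C:1 H:2
  CH2 → C:1 H:2
  CH2 → C:1 H:2
  CH2 → C:1 H:2
  CH2COOH → C:2 H:3 O:2
Element totals:
  C: 10
  H: 16
  Cl: 1
  F: 3
  O: 2
  S: 1
Molecular formula: C10H16ClF3O2S.
  M = 10(12.0) + 16(1.007825) + 34.968853 + 3(18.998403) + 2(15.994915) + 31.972071
    = 120.000000 + 16.125200 + 34.968853 + 56.995209 + 31.989830 + 31.972071 = 292.051163

292.0512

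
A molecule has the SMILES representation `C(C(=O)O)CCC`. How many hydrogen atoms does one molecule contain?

10

Atom tally by fragment:
  HOOCCH2 → C:2 H:3 O:2
  CH2 → C:1 H:2
  CH2 → C:1 H:2
  CH3 → C:1 H:3
Element totals:
  C: 5
  H: 10
  O: 2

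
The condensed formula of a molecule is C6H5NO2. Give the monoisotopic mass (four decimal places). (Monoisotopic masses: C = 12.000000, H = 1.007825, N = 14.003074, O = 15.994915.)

Element totals:
  C: 6
  H: 5
  N: 1
  O: 2
Molecular formula: C6H5NO2.
  M = 6(12.0) + 5(1.007825) + 14.003074 + 2(15.994915)
    = 72.000000 + 5.039125 + 14.003074 + 31.989830 = 123.032029

123.0320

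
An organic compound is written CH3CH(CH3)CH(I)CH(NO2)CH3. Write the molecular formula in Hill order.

C6H12INO2

Atom tally by fragment:
  CH3 → C:1 H:3
  CH(CH3) → C:2 H:4
  CH(I) → C:1 H:1 I:1
  CH(NO2) → C:1 H:1 N:1 O:2
  CH3 → C:1 H:3
Element totals:
  C: 6
  H: 12
  I: 1
  N: 1
  O: 2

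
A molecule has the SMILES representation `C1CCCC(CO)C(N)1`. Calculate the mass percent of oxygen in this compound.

Atom tally by fragment:
  cyclohexane ring core → C:6 H:12
  (− 2 ring H displaced by substituents)
  + CH2OH → C:1 H:3 O:1
  + NH2 → N:1 H:2
Element totals:
  C: 7
  H: 15
  N: 1
  O: 1
Molecular formula: C7H15NO.
Molar mass = 129.203 g/mol.
Mass from O: 1 × 15.999 = 15.999 g/mol.
%O = 15.999 / 129.203 × 100 = 12.38%.

12.38%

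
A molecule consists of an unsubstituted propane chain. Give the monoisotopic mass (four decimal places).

44.0626

Atom tally by fragment:
  CH3 → C:1 H:3
  CH2 → C:1 H:2
  CH3 → C:1 H:3
Element totals:
  C: 3
  H: 8
Molecular formula: C3H8.
  M = 3(12.0) + 8(1.007825)
    = 36.000000 + 8.062600 = 44.062600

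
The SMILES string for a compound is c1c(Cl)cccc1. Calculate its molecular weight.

112.56 g/mol

Atom tally by fragment:
  benzene ring core → C:6 H:6
  (− 1 ring H displaced by substituents)
  + Cl → Cl:1
Element totals:
  C: 6
  H: 5
  Cl: 1
Molecular formula: C6H5Cl.
  M = 6(12.011) + 5(1.008) + 35.45
    = 72.066 + 5.040 + 35.450 = 112.556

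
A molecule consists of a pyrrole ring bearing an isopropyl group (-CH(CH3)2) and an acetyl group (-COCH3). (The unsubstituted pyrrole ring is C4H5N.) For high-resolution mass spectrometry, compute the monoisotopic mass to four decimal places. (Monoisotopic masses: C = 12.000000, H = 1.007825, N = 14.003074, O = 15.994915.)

151.0997

Atom tally by fragment:
  pyrrole ring core → C:4 H:5 N:1
  (− 2 ring H displaced by substituents)
  + CH(CH3)2 → C:3 H:7
  + COCH3 → C:2 H:3 O:1
Element totals:
  C: 9
  H: 13
  N: 1
  O: 1
Molecular formula: C9H13NO.
  M = 9(12.0) + 13(1.007825) + 14.003074 + 15.994915
    = 108.000000 + 13.101725 + 14.003074 + 15.994915 = 151.099714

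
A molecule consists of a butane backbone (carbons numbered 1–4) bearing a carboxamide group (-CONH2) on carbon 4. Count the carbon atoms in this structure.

5

Atom tally by fragment:
  CH3 → C:1 H:3
  CH2 → C:1 H:2
  CH2 → C:1 H:2
  CH2CONH2 → C:2 H:4 O:1 N:1
Element totals:
  C: 5
  H: 11
  N: 1
  O: 1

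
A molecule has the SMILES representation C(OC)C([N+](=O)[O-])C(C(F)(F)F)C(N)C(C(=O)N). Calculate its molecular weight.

273.21 g/mol

Atom tally by fragment:
  CH3OCH2 → C:2 H:5 O:1
  CH(NO2) → C:1 H:1 N:1 O:2
  CH(CF3) → C:2 H:1 F:3
  CH(NH2) → C:1 H:3 N:1
  CH2CONH2 → C:2 H:4 O:1 N:1
Element totals:
  C: 8
  H: 14
  F: 3
  N: 3
  O: 4
Molecular formula: C8H14F3N3O4.
  M = 8(12.011) + 14(1.008) + 3(18.998) + 3(14.007) + 4(15.999)
    = 96.088 + 14.112 + 56.994 + 42.021 + 63.996 = 273.211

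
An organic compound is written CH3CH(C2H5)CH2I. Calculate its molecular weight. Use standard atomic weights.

198.05 g/mol

Atom tally by fragment:
  CH3 → C:1 H:3
  CH(C2H5) → C:3 H:6
  CH2I → C:1 H:2 I:1
Element totals:
  C: 5
  H: 11
  I: 1
Molecular formula: C5H11I.
  M = 5(12.011) + 11(1.008) + 126.904
    = 60.055 + 11.088 + 126.904 = 198.047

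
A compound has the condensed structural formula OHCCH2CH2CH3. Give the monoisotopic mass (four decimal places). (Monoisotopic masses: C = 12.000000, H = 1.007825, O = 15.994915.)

Element totals:
  C: 4
  H: 8
  O: 1
Molecular formula: C4H8O.
  M = 4(12.0) + 8(1.007825) + 15.994915
    = 48.000000 + 8.062600 + 15.994915 = 72.057515

72.0575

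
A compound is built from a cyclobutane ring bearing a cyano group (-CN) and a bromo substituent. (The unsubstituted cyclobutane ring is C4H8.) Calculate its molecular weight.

160.01 g/mol

Atom tally by fragment:
  cyclobutane ring core → C:4 H:8
  (− 2 ring H displaced by substituents)
  + CN → C:1 N:1
  + Br → Br:1
Element totals:
  C: 5
  H: 6
  Br: 1
  N: 1
Molecular formula: C5H6BrN.
  M = 5(12.011) + 6(1.008) + 79.904 + 14.007
    = 60.055 + 6.048 + 79.904 + 14.007 = 160.014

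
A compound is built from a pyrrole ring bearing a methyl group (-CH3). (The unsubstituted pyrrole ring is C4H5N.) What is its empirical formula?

Atom tally by fragment:
  pyrrole ring core → C:4 H:5 N:1
  (− 1 ring H displaced by substituents)
  + CH3 → C:1 H:3
Element totals:
  C: 5
  H: 7
  N: 1
Molecular formula: C5H7N.
gcd of subscripts (5, 7, 1) = 1, so the empirical formula equals the molecular formula.

C5H7N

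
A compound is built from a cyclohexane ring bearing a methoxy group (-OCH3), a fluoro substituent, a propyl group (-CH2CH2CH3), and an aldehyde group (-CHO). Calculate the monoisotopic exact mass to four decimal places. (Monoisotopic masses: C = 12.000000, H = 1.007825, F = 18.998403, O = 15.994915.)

202.1369

Atom tally by fragment:
  cyclohexane ring core → C:6 H:12
  (− 4 ring H displaced by substituents)
  + OCH3 → C:1 H:3 O:1
  + F → F:1
  + CH2CH2CH3 → C:3 H:7
  + CHO → C:1 H:1 O:1
Element totals:
  C: 11
  H: 19
  F: 1
  O: 2
Molecular formula: C11H19FO2.
  M = 11(12.0) + 19(1.007825) + 18.998403 + 2(15.994915)
    = 132.000000 + 19.148675 + 18.998403 + 31.989830 = 202.136908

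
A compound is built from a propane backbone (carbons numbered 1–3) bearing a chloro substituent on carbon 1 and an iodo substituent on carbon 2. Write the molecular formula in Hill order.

Atom tally by fragment:
  ClCH2 → C:1 H:2 Cl:1
  CH(I) → C:1 H:1 I:1
  CH3 → C:1 H:3
Element totals:
  C: 3
  H: 6
  Cl: 1
  I: 1

C3H6ClI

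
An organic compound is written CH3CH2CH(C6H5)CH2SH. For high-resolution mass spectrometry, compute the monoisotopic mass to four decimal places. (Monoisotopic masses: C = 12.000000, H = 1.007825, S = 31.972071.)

166.0816

Atom tally by fragment:
  CH3 → C:1 H:3
  CH2 → C:1 H:2
  CH(C6H5) → C:7 H:6
  CH2SH → C:1 H:3 S:1
Element totals:
  C: 10
  H: 14
  S: 1
Molecular formula: C10H14S.
  M = 10(12.0) + 14(1.007825) + 31.972071
    = 120.000000 + 14.109550 + 31.972071 = 166.081621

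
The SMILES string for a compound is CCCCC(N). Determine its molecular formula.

C5H13N

Atom tally by fragment:
  CH3 → C:1 H:3
  CH2 → C:1 H:2
  CH2 → C:1 H:2
  CH2 → C:1 H:2
  CH2NH2 → C:1 H:4 N:1
Element totals:
  C: 5
  H: 13
  N: 1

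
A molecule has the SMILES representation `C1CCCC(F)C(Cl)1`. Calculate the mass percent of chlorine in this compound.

25.95%

Atom tally by fragment:
  cyclohexane ring core → C:6 H:12
  (− 2 ring H displaced by substituents)
  + F → F:1
  + Cl → Cl:1
Element totals:
  C: 6
  H: 10
  Cl: 1
  F: 1
Molecular formula: C6H10ClF.
Molar mass = 136.594 g/mol.
Mass from Cl: 1 × 35.45 = 35.450 g/mol.
%Cl = 35.450 / 136.594 × 100 = 25.95%.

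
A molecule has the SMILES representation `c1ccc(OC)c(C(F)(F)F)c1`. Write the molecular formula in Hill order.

C8H7F3O

Atom tally by fragment:
  benzene ring core → C:6 H:6
  (− 2 ring H displaced by substituents)
  + OCH3 → C:1 H:3 O:1
  + CF3 → C:1 F:3
Element totals:
  C: 8
  H: 7
  F: 3
  O: 1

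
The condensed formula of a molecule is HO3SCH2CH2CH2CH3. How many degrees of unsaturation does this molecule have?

0

Atom tally by fragment:
  HO3SCH2 → C:1 H:3 S:1 O:3
  CH2 → C:1 H:2
  CH2 → C:1 H:2
  CH3 → C:1 H:3
Element totals:
  C: 4
  H: 10
  O: 3
  S: 1
Molecular formula: C4H10O3S.
DoU = (2C + 2 + N − H − X) / 2 = (2·4 + 2 + 0 − 10 − 0) / 2 = 0.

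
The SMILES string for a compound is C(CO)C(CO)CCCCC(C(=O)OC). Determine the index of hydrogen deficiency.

Atom tally by fragment:
  HOCH2CH2 → C:2 H:5 O:1
  CH(CH2OH) → C:2 H:4 O:1
  CH2 → C:1 H:2
  CH2 → C:1 H:2
  CH2 → C:1 H:2
  CH2 → C:1 H:2
  CH2COOCH3 → C:3 H:5 O:2
Element totals:
  C: 11
  H: 22
  O: 4
Molecular formula: C11H22O4.
DoU = (2C + 2 + N − H − X) / 2 = (2·11 + 2 + 0 − 22 − 0) / 2 = 1.

1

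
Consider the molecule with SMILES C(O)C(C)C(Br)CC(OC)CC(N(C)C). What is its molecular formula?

Atom tally by fragment:
  HOCH2 → C:1 H:3 O:1
  CH(CH3) → C:2 H:4
  CH(Br) → C:1 H:1 Br:1
  CH2 → C:1 H:2
  CH(OCH3) → C:2 H:4 O:1
  CH2 → C:1 H:2
  CH2N(CH3)2 → C:3 H:8 N:1
Element totals:
  C: 11
  H: 24
  Br: 1
  N: 1
  O: 2

C11H24BrNO2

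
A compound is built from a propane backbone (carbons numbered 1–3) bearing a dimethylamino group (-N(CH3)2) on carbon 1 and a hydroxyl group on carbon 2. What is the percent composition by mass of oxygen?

Atom tally by fragment:
  (CH3)2NCH2 → C:3 H:8 N:1
  CH(OH) → C:1 H:2 O:1
  CH3 → C:1 H:3
Element totals:
  C: 5
  H: 13
  N: 1
  O: 1
Molecular formula: C5H13NO.
Molar mass = 103.165 g/mol.
Mass from O: 1 × 15.999 = 15.999 g/mol.
%O = 15.999 / 103.165 × 100 = 15.51%.

15.51%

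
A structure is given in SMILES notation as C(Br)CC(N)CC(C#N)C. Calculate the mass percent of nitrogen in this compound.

13.66%

Atom tally by fragment:
  BrCH2 → C:1 H:2 Br:1
  CH2 → C:1 H:2
  CH(NH2) → C:1 H:3 N:1
  CH2 → C:1 H:2
  CH(CN) → C:2 H:1 N:1
  CH3 → C:1 H:3
Element totals:
  C: 7
  H: 13
  Br: 1
  N: 2
Molecular formula: C7H13BrN2.
Molar mass = 205.099 g/mol.
Mass from N: 2 × 14.007 = 28.014 g/mol.
%N = 28.014 / 205.099 × 100 = 13.66%.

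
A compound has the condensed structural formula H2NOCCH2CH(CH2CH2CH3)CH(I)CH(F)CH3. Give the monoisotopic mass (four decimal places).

Atom tally by fragment:
  H2NOCCH2 → C:2 H:4 O:1 N:1
  CH(CH2CH2CH3) → C:4 H:8
  CH(I) → C:1 H:1 I:1
  CH(F) → C:1 H:1 F:1
  CH3 → C:1 H:3
Element totals:
  C: 9
  H: 17
  F: 1
  I: 1
  N: 1
  O: 1
Molecular formula: C9H17FINO.
  M = 9(12.0) + 17(1.007825) + 18.998403 + 126.904472 + 14.003074 + 15.994915
    = 108.000000 + 17.133025 + 18.998403 + 126.904472 + 14.003074 + 15.994915 = 301.033889

301.0339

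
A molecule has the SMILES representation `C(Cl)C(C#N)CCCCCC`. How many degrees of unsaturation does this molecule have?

Atom tally by fragment:
  ClCH2 → C:1 H:2 Cl:1
  CH(CN) → C:2 H:1 N:1
  CH2 → C:1 H:2
  CH2 → C:1 H:2
  CH2 → C:1 H:2
  CH2 → C:1 H:2
  CH2 → C:1 H:2
  CH3 → C:1 H:3
Element totals:
  C: 9
  H: 16
  Cl: 1
  N: 1
Molecular formula: C9H16ClN.
DoU = (2C + 2 + N − H − X) / 2 = (2·9 + 2 + 1 − 16 − 1) / 2 = 2.

2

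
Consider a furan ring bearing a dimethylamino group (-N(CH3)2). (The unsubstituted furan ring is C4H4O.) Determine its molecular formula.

Atom tally by fragment:
  furan ring core → C:4 H:4 O:1
  (− 1 ring H displaced by substituents)
  + N(CH3)2 → N:1 C:2 H:6
Element totals:
  C: 6
  H: 9
  N: 1
  O: 1

C6H9NO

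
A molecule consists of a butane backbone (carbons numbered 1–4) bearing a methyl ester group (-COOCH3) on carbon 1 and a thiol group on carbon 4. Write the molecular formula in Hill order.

C6H12O2S

Atom tally by fragment:
  CH3OOCCH2 → C:3 H:5 O:2
  CH2 → C:1 H:2
  CH2 → C:1 H:2
  CH2SH → C:1 H:3 S:1
Element totals:
  C: 6
  H: 12
  O: 2
  S: 1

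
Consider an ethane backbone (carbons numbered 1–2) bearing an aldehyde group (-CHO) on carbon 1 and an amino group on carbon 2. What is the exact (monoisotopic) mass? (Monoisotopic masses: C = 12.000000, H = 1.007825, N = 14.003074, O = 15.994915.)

73.0528

Atom tally by fragment:
  OHCCH2 → C:2 H:3 O:1
  CH2NH2 → C:1 H:4 N:1
Element totals:
  C: 3
  H: 7
  N: 1
  O: 1
Molecular formula: C3H7NO.
  M = 3(12.0) + 7(1.007825) + 14.003074 + 15.994915
    = 36.000000 + 7.054775 + 14.003074 + 15.994915 = 73.052764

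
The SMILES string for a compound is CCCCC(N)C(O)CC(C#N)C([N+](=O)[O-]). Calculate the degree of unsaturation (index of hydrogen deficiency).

3

Atom tally by fragment:
  CH3 → C:1 H:3
  CH2 → C:1 H:2
  CH2 → C:1 H:2
  CH2 → C:1 H:2
  CH(NH2) → C:1 H:3 N:1
  CH(OH) → C:1 H:2 O:1
  CH2 → C:1 H:2
  CH(CN) → C:2 H:1 N:1
  CH2NO2 → C:1 H:2 N:1 O:2
Element totals:
  C: 10
  H: 19
  N: 3
  O: 3
Molecular formula: C10H19N3O3.
DoU = (2C + 2 + N − H − X) / 2 = (2·10 + 2 + 3 − 19 − 0) / 2 = 3.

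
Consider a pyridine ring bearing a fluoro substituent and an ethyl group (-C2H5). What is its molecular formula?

Atom tally by fragment:
  pyridine ring core → C:5 H:5 N:1
  (− 2 ring H displaced by substituents)
  + F → F:1
  + C2H5 → C:2 H:5
Element totals:
  C: 7
  H: 8
  F: 1
  N: 1

C7H8FN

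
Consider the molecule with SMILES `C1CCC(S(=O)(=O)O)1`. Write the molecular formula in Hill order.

Atom tally by fragment:
  cyclobutane ring core → C:4 H:8
  (− 1 ring H displaced by substituents)
  + SO3H → S:1 O:3 H:1
Element totals:
  C: 4
  H: 8
  O: 3
  S: 1

C4H8O3S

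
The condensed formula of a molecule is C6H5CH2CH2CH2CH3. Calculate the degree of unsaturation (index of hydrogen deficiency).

Element totals:
  C: 10
  H: 14
Molecular formula: C10H14.
DoU = (2C + 2 + N − H − X) / 2 = (2·10 + 2 + 0 − 14 − 0) / 2 = 4.

4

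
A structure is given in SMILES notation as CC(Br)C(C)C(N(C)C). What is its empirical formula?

C7H16BrN

Atom tally by fragment:
  CH3 → C:1 H:3
  CH(Br) → C:1 H:1 Br:1
  CH(CH3) → C:2 H:4
  CH2N(CH3)2 → C:3 H:8 N:1
Element totals:
  C: 7
  H: 16
  Br: 1
  N: 1
Molecular formula: C7H16BrN.
gcd of subscripts (1, 7, 16, 1) = 1, so the empirical formula equals the molecular formula.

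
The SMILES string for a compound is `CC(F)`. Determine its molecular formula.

C2H5F

Atom tally by fragment:
  CH3 → C:1 H:3
  CH2F → C:1 H:2 F:1
Element totals:
  C: 2
  H: 5
  F: 1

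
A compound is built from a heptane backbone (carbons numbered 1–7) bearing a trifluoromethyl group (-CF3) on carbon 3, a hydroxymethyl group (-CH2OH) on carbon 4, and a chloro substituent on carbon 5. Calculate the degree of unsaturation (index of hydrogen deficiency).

0

Atom tally by fragment:
  CH3 → C:1 H:3
  CH2 → C:1 H:2
  CH(CF3) → C:2 H:1 F:3
  CH(CH2OH) → C:2 H:4 O:1
  CH(Cl) → C:1 H:1 Cl:1
  CH2 → C:1 H:2
  CH3 → C:1 H:3
Element totals:
  C: 9
  H: 16
  Cl: 1
  F: 3
  O: 1
Molecular formula: C9H16ClF3O.
DoU = (2C + 2 + N − H − X) / 2 = (2·9 + 2 + 0 − 16 − 4) / 2 = 0.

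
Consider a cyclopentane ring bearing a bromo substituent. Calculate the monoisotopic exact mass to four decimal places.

147.9888

Atom tally by fragment:
  cyclopentane ring core → C:5 H:10
  (− 1 ring H displaced by substituents)
  + Br → Br:1
Element totals:
  C: 5
  H: 9
  Br: 1
Molecular formula: C5H9Br.
  M = 5(12.0) + 9(1.007825) + 78.918338
    = 60.000000 + 9.070425 + 78.918338 = 147.988763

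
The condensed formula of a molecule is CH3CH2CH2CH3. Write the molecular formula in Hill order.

C4H10

Element totals:
  C: 4
  H: 10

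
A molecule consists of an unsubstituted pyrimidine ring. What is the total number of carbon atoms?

Atom tally by fragment:
  pyrimidine ring core → C:4 H:4 N:2
Element totals:
  C: 4
  H: 4
  N: 2

4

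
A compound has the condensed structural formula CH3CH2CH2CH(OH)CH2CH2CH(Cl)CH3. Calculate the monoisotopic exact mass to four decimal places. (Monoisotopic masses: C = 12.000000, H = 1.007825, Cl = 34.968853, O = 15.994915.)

164.0968

Atom tally by fragment:
  CH3 → C:1 H:3
  CH2 → C:1 H:2
  CH2 → C:1 H:2
  CH(OH) → C:1 H:2 O:1
  CH2 → C:1 H:2
  CH2 → C:1 H:2
  CH(Cl) → C:1 H:1 Cl:1
  CH3 → C:1 H:3
Element totals:
  C: 8
  H: 17
  Cl: 1
  O: 1
Molecular formula: C8H17ClO.
  M = 8(12.0) + 17(1.007825) + 34.968853 + 15.994915
    = 96.000000 + 17.133025 + 34.968853 + 15.994915 = 164.096793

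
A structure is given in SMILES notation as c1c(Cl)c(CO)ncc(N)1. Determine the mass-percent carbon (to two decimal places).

45.44%

Atom tally by fragment:
  pyridine ring core → C:5 H:5 N:1
  (− 3 ring H displaced by substituents)
  + Cl → Cl:1
  + CH2OH → C:1 H:3 O:1
  + NH2 → N:1 H:2
Element totals:
  C: 6
  H: 7
  Cl: 1
  N: 2
  O: 1
Molecular formula: C6H7ClN2O.
Molar mass = 158.585 g/mol.
Mass from C: 6 × 12.011 = 72.066 g/mol.
%C = 72.066 / 158.585 × 100 = 45.44%.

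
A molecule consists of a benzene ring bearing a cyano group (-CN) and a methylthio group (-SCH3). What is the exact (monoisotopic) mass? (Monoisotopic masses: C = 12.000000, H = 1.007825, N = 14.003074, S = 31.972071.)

149.0299

Atom tally by fragment:
  benzene ring core → C:6 H:6
  (− 2 ring H displaced by substituents)
  + CN → C:1 N:1
  + SCH3 → C:1 H:3 S:1
Element totals:
  C: 8
  H: 7
  N: 1
  S: 1
Molecular formula: C8H7NS.
  M = 8(12.0) + 7(1.007825) + 14.003074 + 31.972071
    = 96.000000 + 7.054775 + 14.003074 + 31.972071 = 149.029920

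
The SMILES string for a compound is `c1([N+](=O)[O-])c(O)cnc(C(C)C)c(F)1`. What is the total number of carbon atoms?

Atom tally by fragment:
  pyridine ring core → C:5 H:5 N:1
  (− 4 ring H displaced by substituents)
  + NO2 → N:1 O:2
  + OH → O:1 H:1
  + CH(CH3)2 → C:3 H:7
  + F → F:1
Element totals:
  C: 8
  H: 9
  F: 1
  N: 2
  O: 3

8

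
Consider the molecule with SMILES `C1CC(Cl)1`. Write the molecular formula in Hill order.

C3H5Cl

Atom tally by fragment:
  cyclopropane ring core → C:3 H:6
  (− 1 ring H displaced by substituents)
  + Cl → Cl:1
Element totals:
  C: 3
  H: 5
  Cl: 1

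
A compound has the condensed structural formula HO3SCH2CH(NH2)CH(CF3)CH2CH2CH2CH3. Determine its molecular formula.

Atom tally by fragment:
  HO3SCH2 → C:1 H:3 S:1 O:3
  CH(NH2) → C:1 H:3 N:1
  CH(CF3) → C:2 H:1 F:3
  CH2 → C:1 H:2
  CH2 → C:1 H:2
  CH2 → C:1 H:2
  CH3 → C:1 H:3
Element totals:
  C: 8
  H: 16
  F: 3
  N: 1
  O: 3
  S: 1

C8H16F3NO3S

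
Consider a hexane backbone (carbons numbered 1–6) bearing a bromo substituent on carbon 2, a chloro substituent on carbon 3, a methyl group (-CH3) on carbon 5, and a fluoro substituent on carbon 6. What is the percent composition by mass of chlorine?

Atom tally by fragment:
  CH3 → C:1 H:3
  CH(Br) → C:1 H:1 Br:1
  CH(Cl) → C:1 H:1 Cl:1
  CH2 → C:1 H:2
  CH(CH3) → C:2 H:4
  CH2F → C:1 H:2 F:1
Element totals:
  C: 7
  H: 13
  Br: 1
  Cl: 1
  F: 1
Molecular formula: C7H13BrClF.
Molar mass = 231.533 g/mol.
Mass from Cl: 1 × 35.45 = 35.450 g/mol.
%Cl = 35.450 / 231.533 × 100 = 15.31%.

15.31%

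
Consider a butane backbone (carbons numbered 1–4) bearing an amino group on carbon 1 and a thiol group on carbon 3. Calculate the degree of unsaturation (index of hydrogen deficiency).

0

Atom tally by fragment:
  H2NCH2 → C:1 H:4 N:1
  CH2 → C:1 H:2
  CH(SH) → C:1 H:2 S:1
  CH3 → C:1 H:3
Element totals:
  C: 4
  H: 11
  N: 1
  S: 1
Molecular formula: C4H11NS.
DoU = (2C + 2 + N − H − X) / 2 = (2·4 + 2 + 1 − 11 − 0) / 2 = 0.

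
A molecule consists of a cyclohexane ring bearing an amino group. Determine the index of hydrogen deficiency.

Atom tally by fragment:
  cyclohexane ring core → C:6 H:12
  (− 1 ring H displaced by substituents)
  + NH2 → N:1 H:2
Element totals:
  C: 6
  H: 13
  N: 1
Molecular formula: C6H13N.
DoU = (2C + 2 + N − H − X) / 2 = (2·6 + 2 + 1 − 13 − 0) / 2 = 1.

1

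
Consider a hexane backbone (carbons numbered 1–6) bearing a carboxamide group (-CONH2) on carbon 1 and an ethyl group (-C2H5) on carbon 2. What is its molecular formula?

C9H19NO

Atom tally by fragment:
  H2NOCCH2 → C:2 H:4 O:1 N:1
  CH(C2H5) → C:3 H:6
  CH2 → C:1 H:2
  CH2 → C:1 H:2
  CH2 → C:1 H:2
  CH3 → C:1 H:3
Element totals:
  C: 9
  H: 19
  N: 1
  O: 1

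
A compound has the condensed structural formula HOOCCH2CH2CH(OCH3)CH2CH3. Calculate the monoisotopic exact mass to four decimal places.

Atom tally by fragment:
  HOOCCH2 → C:2 H:3 O:2
  CH2 → C:1 H:2
  CH(OCH3) → C:2 H:4 O:1
  CH2 → C:1 H:2
  CH3 → C:1 H:3
Element totals:
  C: 7
  H: 14
  O: 3
Molecular formula: C7H14O3.
  M = 7(12.0) + 14(1.007825) + 3(15.994915)
    = 84.000000 + 14.109550 + 47.984745 = 146.094295

146.0943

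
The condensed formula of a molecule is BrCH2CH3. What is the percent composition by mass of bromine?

73.33%

Atom tally by fragment:
  BrCH2 → C:1 H:2 Br:1
  CH3 → C:1 H:3
Element totals:
  C: 2
  H: 5
  Br: 1
Molecular formula: C2H5Br.
Molar mass = 108.966 g/mol.
Mass from Br: 1 × 79.904 = 79.904 g/mol.
%Br = 79.904 / 108.966 × 100 = 73.33%.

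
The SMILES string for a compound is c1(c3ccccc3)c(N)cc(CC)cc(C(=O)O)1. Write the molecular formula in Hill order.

Atom tally by fragment:
  benzene ring core → C:6 H:6
  (− 4 ring H displaced by substituents)
  + C6H5 → C:6 H:5
  + NH2 → N:1 H:2
  + C2H5 → C:2 H:5
  + COOH → C:1 H:1 O:2
Element totals:
  C: 15
  H: 15
  N: 1
  O: 2

C15H15NO2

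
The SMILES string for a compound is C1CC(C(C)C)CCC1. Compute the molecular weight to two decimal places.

Atom tally by fragment:
  cyclohexane ring core → C:6 H:12
  (− 1 ring H displaced by substituents)
  + CH(CH3)2 → C:3 H:7
Element totals:
  C: 9
  H: 18
Molecular formula: C9H18.
  M = 9(12.011) + 18(1.008)
    = 108.099 + 18.144 = 126.243

126.24 g/mol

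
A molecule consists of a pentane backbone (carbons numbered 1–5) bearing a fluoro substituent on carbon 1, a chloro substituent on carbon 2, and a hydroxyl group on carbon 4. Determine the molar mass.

140.58 g/mol

Atom tally by fragment:
  FCH2 → C:1 H:2 F:1
  CH(Cl) → C:1 H:1 Cl:1
  CH2 → C:1 H:2
  CH(OH) → C:1 H:2 O:1
  CH3 → C:1 H:3
Element totals:
  C: 5
  H: 10
  Cl: 1
  F: 1
  O: 1
Molecular formula: C5H10ClFO.
  M = 5(12.011) + 10(1.008) + 35.45 + 18.998 + 15.999
    = 60.055 + 10.080 + 35.450 + 18.998 + 15.999 = 140.582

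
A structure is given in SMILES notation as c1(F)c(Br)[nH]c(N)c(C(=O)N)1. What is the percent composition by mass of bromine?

35.99%

Atom tally by fragment:
  pyrrole ring core → C:4 H:5 N:1
  (− 4 ring H displaced by substituents)
  + F → F:1
  + Br → Br:1
  + NH2 → N:1 H:2
  + CONH2 → C:1 H:2 O:1 N:1
Element totals:
  C: 5
  H: 5
  Br: 1
  F: 1
  N: 3
  O: 1
Molecular formula: C5H5BrFN3O.
Molar mass = 222.017 g/mol.
Mass from Br: 1 × 79.904 = 79.904 g/mol.
%Br = 79.904 / 222.017 × 100 = 35.99%.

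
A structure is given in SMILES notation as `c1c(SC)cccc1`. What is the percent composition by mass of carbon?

Atom tally by fragment:
  benzene ring core → C:6 H:6
  (− 1 ring H displaced by substituents)
  + SCH3 → C:1 H:3 S:1
Element totals:
  C: 7
  H: 8
  S: 1
Molecular formula: C7H8S.
Molar mass = 124.201 g/mol.
Mass from C: 7 × 12.011 = 84.077 g/mol.
%C = 84.077 / 124.201 × 100 = 67.69%.

67.69%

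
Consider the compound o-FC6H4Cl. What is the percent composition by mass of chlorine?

Atom tally by fragment:
  benzene ring core → C:6 H:6
  (− 2 ring H displaced by substituents)
  + F → F:1
  + Cl → Cl:1
Element totals:
  C: 6
  H: 4
  Cl: 1
  F: 1
Molecular formula: C6H4ClF.
Molar mass = 130.546 g/mol.
Mass from Cl: 1 × 35.45 = 35.450 g/mol.
%Cl = 35.450 / 130.546 × 100 = 27.16%.

27.16%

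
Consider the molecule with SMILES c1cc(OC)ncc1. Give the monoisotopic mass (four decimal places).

109.0528

Atom tally by fragment:
  pyridine ring core → C:5 H:5 N:1
  (− 1 ring H displaced by substituents)
  + OCH3 → C:1 H:3 O:1
Element totals:
  C: 6
  H: 7
  N: 1
  O: 1
Molecular formula: C6H7NO.
  M = 6(12.0) + 7(1.007825) + 14.003074 + 15.994915
    = 72.000000 + 7.054775 + 14.003074 + 15.994915 = 109.052764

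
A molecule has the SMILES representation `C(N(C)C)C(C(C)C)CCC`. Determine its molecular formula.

Atom tally by fragment:
  (CH3)2NCH2 → C:3 H:8 N:1
  CH(CH(CH3)2) → C:4 H:8
  CH2 → C:1 H:2
  CH2 → C:1 H:2
  CH3 → C:1 H:3
Element totals:
  C: 10
  H: 23
  N: 1

C10H23N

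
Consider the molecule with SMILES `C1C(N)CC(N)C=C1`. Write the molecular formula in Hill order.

C6H12N2

Atom tally by fragment:
  cyclohexene ring core → C:6 H:10
  (− 2 ring H displaced by substituents)
  + NH2 → N:1 H:2
  + NH2 → N:1 H:2
Element totals:
  C: 6
  H: 12
  N: 2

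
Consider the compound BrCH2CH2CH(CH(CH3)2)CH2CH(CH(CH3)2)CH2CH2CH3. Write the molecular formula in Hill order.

Atom tally by fragment:
  BrCH2 → C:1 H:2 Br:1
  CH2 → C:1 H:2
  CH(CH(CH3)2) → C:4 H:8
  CH2 → C:1 H:2
  CH(CH(CH3)2) → C:4 H:8
  CH2 → C:1 H:2
  CH2 → C:1 H:2
  CH3 → C:1 H:3
Element totals:
  C: 14
  H: 29
  Br: 1

C14H29Br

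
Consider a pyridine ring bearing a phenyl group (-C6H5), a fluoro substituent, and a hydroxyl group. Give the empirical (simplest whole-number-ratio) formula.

Atom tally by fragment:
  pyridine ring core → C:5 H:5 N:1
  (− 3 ring H displaced by substituents)
  + C6H5 → C:6 H:5
  + F → F:1
  + OH → O:1 H:1
Element totals:
  C: 11
  H: 8
  F: 1
  N: 1
  O: 1
Molecular formula: C11H8FNO.
gcd of subscripts (11, 1, 8, 1, 1) = 1, so the empirical formula equals the molecular formula.

C11H8FNO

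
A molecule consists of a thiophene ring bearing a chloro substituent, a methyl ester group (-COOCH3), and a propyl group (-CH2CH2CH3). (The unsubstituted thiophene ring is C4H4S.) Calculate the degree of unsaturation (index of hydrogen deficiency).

4

Atom tally by fragment:
  thiophene ring core → C:4 H:4 S:1
  (− 3 ring H displaced by substituents)
  + Cl → Cl:1
  + COOCH3 → C:2 H:3 O:2
  + CH2CH2CH3 → C:3 H:7
Element totals:
  C: 9
  H: 11
  Cl: 1
  O: 2
  S: 1
Molecular formula: C9H11ClO2S.
DoU = (2C + 2 + N − H − X) / 2 = (2·9 + 2 + 0 − 11 − 1) / 2 = 4.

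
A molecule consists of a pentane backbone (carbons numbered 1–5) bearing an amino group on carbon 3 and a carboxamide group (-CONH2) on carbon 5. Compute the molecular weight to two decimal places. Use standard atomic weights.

Atom tally by fragment:
  CH3 → C:1 H:3
  CH2 → C:1 H:2
  CH(NH2) → C:1 H:3 N:1
  CH2 → C:1 H:2
  CH2CONH2 → C:2 H:4 O:1 N:1
Element totals:
  C: 6
  H: 14
  N: 2
  O: 1
Molecular formula: C6H14N2O.
  M = 6(12.011) + 14(1.008) + 2(14.007) + 15.999
    = 72.066 + 14.112 + 28.014 + 15.999 = 130.191

130.19 g/mol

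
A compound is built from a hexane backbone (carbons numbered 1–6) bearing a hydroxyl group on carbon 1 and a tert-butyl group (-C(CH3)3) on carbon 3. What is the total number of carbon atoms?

10

Atom tally by fragment:
  HOCH2 → C:1 H:3 O:1
  CH2 → C:1 H:2
  CH(C(CH3)3) → C:5 H:10
  CH2 → C:1 H:2
  CH2 → C:1 H:2
  CH3 → C:1 H:3
Element totals:
  C: 10
  H: 22
  O: 1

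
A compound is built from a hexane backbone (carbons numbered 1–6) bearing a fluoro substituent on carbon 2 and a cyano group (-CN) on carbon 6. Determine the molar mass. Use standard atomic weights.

129.18 g/mol

Atom tally by fragment:
  CH3 → C:1 H:3
  CH(F) → C:1 H:1 F:1
  CH2 → C:1 H:2
  CH2 → C:1 H:2
  CH2 → C:1 H:2
  CH2CN → C:2 H:2 N:1
Element totals:
  C: 7
  H: 12
  F: 1
  N: 1
Molecular formula: C7H12FN.
  M = 7(12.011) + 12(1.008) + 18.998 + 14.007
    = 84.077 + 12.096 + 18.998 + 14.007 = 129.178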